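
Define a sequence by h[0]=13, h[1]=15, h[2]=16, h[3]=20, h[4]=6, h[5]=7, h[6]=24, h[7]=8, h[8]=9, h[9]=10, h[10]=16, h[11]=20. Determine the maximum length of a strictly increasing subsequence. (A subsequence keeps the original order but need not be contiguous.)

7

Track the smallest tail for each achievable length (strict):
13 → extends → [13]
15 → extends → [13, 15]
16 → extends → [13, 15, 16]
20 → extends → [13, 15, 16, 20]
6 → replaces 13 → [6, 15, 16, 20]
7 → replaces 15 → [6, 7, 16, 20]
24 → extends → [6, 7, 16, 20, 24]
8 → replaces 16 → [6, 7, 8, 20, 24]
9 → replaces 20 → [6, 7, 8, 9, 24]
10 → replaces 24 → [6, 7, 8, 9, 10]
16 → extends → [6, 7, 8, 9, 10, 16]
20 → extends → [6, 7, 8, 9, 10, 16, 20]
Seven tails, so the longest strictly increasing subsequence has length 7 (e.g. 6, 7, 8, 9, 10, 16, 20).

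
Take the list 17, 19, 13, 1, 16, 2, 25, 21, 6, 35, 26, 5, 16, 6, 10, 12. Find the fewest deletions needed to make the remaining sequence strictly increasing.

Fewest deletions = n − (longest strictly increasing subsequence).
i:      1  2  3  4  5  6  7  8  9 10 11 12 13 14 15 16
a[i]:  17 19 13  1 16  2 25 21  6 35 26  5 16  6 10 12
dp:     1  2  1  1  2  2  3  3  3  4  4  3  4  4  5  6
max dp = 6, so deletions = 16 − 6 = 10.

10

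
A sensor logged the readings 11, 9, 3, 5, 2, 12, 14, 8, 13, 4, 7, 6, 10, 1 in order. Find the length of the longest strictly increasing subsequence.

4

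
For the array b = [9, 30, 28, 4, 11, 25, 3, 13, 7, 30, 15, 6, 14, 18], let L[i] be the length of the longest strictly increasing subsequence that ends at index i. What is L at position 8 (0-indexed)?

2

dp[i] = 1 + max{dp[j] : j<i, b[j]<b[i]} (or 1 if no such j):
i:      0  1  2  3  4  5  6  7  8  9 10 11 12 13
b[i]:   9 30 28  4 11 25  3 13  7 30 15  6 14 18
dp:     1  2  2  1  2  3  1  3  2  4  4  2  4  5
At index 8 the value is 2.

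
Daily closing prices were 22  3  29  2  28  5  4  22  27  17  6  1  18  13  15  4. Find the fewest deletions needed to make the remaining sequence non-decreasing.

Fewest deletions = n − (longest non-decreasing subsequence).
Patience tails:
22 → extends → [22]
3 → replaces 22 → [3]
29 → extends → [3, 29]
2 → replaces 3 → [2, 29]
28 → replaces 29 → [2, 28]
5 → replaces 28 → [2, 5]
4 → replaces 5 → [2, 4]
22 → extends → [2, 4, 22]
27 → extends → [2, 4, 22, 27]
17 → replaces 22 → [2, 4, 17, 27]
6 → replaces 17 → [2, 4, 6, 27]
1 → replaces 2 → [1, 4, 6, 27]
18 → replaces 27 → [1, 4, 6, 18]
13 → replaces 18 → [1, 4, 6, 13]
15 → extends → [1, 4, 6, 13, 15]
4 → replaces 6 → [1, 4, 4, 13, 15]
Longest non-decreasing subsequence has length 5, so deletions = 16 − 5 = 11.

11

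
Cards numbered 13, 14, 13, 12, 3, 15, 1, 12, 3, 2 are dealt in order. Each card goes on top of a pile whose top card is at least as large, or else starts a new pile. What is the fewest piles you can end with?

3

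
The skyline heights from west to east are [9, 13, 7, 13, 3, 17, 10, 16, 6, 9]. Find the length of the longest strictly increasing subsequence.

3

Track the smallest tail for each achievable length (strict):
9 → extends → [9]
13 → extends → [9, 13]
7 → replaces 9 → [7, 13]
13 → already a tail → [7, 13]
3 → replaces 7 → [3, 13]
17 → extends → [3, 13, 17]
10 → replaces 13 → [3, 10, 17]
16 → replaces 17 → [3, 10, 16]
6 → replaces 10 → [3, 6, 16]
9 → replaces 16 → [3, 6, 9]
Three tails, so the longest strictly increasing subsequence has length 3 (e.g. 9, 13, 17).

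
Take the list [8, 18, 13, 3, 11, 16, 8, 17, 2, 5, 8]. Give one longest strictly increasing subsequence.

Patience tails give the LIS length; then backtrack through the dp parents:
8 → extends → [8]
18 → extends → [8, 18]
13 → replaces 18 → [8, 13]
3 → replaces 8 → [3, 13]
11 → replaces 13 → [3, 11]
16 → extends → [3, 11, 16]
8 → replaces 11 → [3, 8, 16]
17 → extends → [3, 8, 16, 17]
2 → replaces 3 → [2, 8, 16, 17]
5 → replaces 8 → [2, 5, 16, 17]
8 → replaces 16 → [2, 5, 8, 17]
Length 4; one witness is 8, 13, 16, 17.

8, 13, 16, 17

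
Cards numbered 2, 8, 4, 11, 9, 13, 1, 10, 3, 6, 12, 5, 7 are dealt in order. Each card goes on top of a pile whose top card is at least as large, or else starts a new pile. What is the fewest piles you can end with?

5

The minimum number of non-increasing subsequences covering a sequence equals the length of its longest strictly increasing subsequence.
LIS length is 5 (e.g. 2, 8, 9, 10, 12), so 5 piles are needed.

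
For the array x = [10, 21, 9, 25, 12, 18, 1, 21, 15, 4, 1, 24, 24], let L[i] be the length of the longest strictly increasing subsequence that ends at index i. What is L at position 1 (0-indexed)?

dp[i] = 1 + max{dp[j] : j<i, x[j]<x[i]} (or 1 if no such j):
i:      0  1  2  3  4  5  6  7  8  9 10 11 12
x[i]:  10 21  9 25 12 18  1 21 15  4  1 24 24
dp:     1  2  1  3  2  3  1  4  3  2  1  5  5
At index 1 the value is 2.

2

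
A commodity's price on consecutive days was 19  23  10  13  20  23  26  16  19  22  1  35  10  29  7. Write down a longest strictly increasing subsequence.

Patience tails give the LIS length; then backtrack through the dp parents:
19 → extends → [19]
23 → extends → [19, 23]
10 → replaces 19 → [10, 23]
13 → replaces 23 → [10, 13]
20 → extends → [10, 13, 20]
23 → extends → [10, 13, 20, 23]
26 → extends → [10, 13, 20, 23, 26]
16 → replaces 20 → [10, 13, 16, 23, 26]
19 → replaces 23 → [10, 13, 16, 19, 26]
22 → replaces 26 → [10, 13, 16, 19, 22]
1 → replaces 10 → [1, 13, 16, 19, 22]
35 → extends → [1, 13, 16, 19, 22, 35]
10 → replaces 13 → [1, 10, 16, 19, 22, 35]
29 → replaces 35 → [1, 10, 16, 19, 22, 29]
7 → replaces 10 → [1, 7, 16, 19, 22, 29]
Length 6; one witness is 10, 13, 20, 23, 26, 35.

10, 13, 20, 23, 26, 35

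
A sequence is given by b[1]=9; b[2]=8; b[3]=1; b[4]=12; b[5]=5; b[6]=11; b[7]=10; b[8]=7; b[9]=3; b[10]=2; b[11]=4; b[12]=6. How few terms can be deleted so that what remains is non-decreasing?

8

Fewest deletions = n − (longest non-decreasing subsequence).
i:      1  2  3  4  5  6  7  8  9 10 11 12
b[i]:   9  8  1 12  5 11 10  7  3  2  4  6
dp:     1  1  1  2  2  3  3  3  2  2  3  4
max dp = 4, so deletions = 12 − 4 = 8.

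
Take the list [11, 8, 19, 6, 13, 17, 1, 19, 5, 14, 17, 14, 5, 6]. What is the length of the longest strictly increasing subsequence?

Let dp[i] be the length of the longest such subsequence ending at index i:
i:      1  2  3  4  5  6  7  8  9 10 11 12 13 14
a[i]:  11  8 19  6 13 17  1 19  5 14 17 14  5  6
dp:     1  1  2  1  2  3  1  4  2  3  4  3  2  3
Maximum dp value is 4.

4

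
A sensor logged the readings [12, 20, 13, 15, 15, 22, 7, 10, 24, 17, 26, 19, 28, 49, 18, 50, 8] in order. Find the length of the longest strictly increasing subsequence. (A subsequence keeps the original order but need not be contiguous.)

Track the smallest tail for each achievable length (strict):
12 → extends → [12]
20 → extends → [12, 20]
13 → replaces 20 → [12, 13]
15 → extends → [12, 13, 15]
15 → already a tail → [12, 13, 15]
22 → extends → [12, 13, 15, 22]
7 → replaces 12 → [7, 13, 15, 22]
10 → replaces 13 → [7, 10, 15, 22]
24 → extends → [7, 10, 15, 22, 24]
17 → replaces 22 → [7, 10, 15, 17, 24]
26 → extends → [7, 10, 15, 17, 24, 26]
19 → replaces 24 → [7, 10, 15, 17, 19, 26]
28 → extends → [7, 10, 15, 17, 19, 26, 28]
49 → extends → [7, 10, 15, 17, 19, 26, 28, 49]
18 → replaces 19 → [7, 10, 15, 17, 18, 26, 28, 49]
50 → extends → [7, 10, 15, 17, 18, 26, 28, 49, 50]
8 → replaces 10 → [7, 8, 15, 17, 18, 26, 28, 49, 50]
Nine tails, so the longest strictly increasing subsequence has length 9 (e.g. 12, 13, 15, 22, 24, 26, 28, 49, 50).

9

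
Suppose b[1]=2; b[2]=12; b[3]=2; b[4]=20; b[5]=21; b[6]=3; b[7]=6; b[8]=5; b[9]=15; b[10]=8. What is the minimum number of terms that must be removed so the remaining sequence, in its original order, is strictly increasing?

Fewest deletions = n − (longest strictly increasing subsequence).
i:      1  2  3  4  5  6  7  8  9 10
b[i]:   2 12  2 20 21  3  6  5 15  8
dp:     1  2  1  3  4  2  3  3  4  4
max dp = 4, so deletions = 10 − 4 = 6.

6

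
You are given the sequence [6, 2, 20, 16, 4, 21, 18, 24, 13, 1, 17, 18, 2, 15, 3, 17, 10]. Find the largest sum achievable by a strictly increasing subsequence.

71

Let S[i] be the best sum of a strictly increasing subsequence ending at i:
i:      1  2  3  4  5  6  7  8  9 10 11 12 13 14 15 16 17
a[i]:   6  2 20 16  4 21 18 24 13  1 17 18  2 15  3 17 10
S:      6  2 26 22  6 47 40 71 19  1 39 57  3 34  6 51 16
Maximum is 71 (e.g. 6 + 20 + 21 + 24).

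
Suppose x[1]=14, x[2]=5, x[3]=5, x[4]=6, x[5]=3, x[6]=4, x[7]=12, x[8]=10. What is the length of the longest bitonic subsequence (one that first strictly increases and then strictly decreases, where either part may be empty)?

inc[i] = longest strictly increasing subsequence ending at i; dec[i] = longest strictly decreasing subsequence starting at i:
i:      1  2  3  4  5  6  7  8
x[i]:  14  5  5  6  3  4 12 10
inc:    1  1  1  2  1  2  3  3
dec:    3  2  2  2  1  1  2  1
Best peak at i=7 (value 12): inc=3, dec=2, length 3+2−1 = 4.

4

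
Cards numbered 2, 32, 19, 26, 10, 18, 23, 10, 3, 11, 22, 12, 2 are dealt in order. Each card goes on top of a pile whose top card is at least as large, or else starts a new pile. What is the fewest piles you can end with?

4

Place each on the leftmost legal pile:
2 → new pile 1 (tops now [2])
32 → new pile 2 (tops now [2, 32])
19 → pile 2 (tops now [2, 19])
26 → new pile 3 (tops now [2, 19, 26])
10 → pile 2 (tops now [2, 10, 26])
18 → pile 3 (tops now [2, 10, 18])
23 → new pile 4 (tops now [2, 10, 18, 23])
10 → pile 2 (tops now [2, 10, 18, 23])
3 → pile 2 (tops now [2, 3, 18, 23])
11 → pile 3 (tops now [2, 3, 11, 23])
22 → pile 4 (tops now [2, 3, 11, 22])
12 → pile 4 (tops now [2, 3, 11, 12])
2 → pile 1 (tops now [2, 3, 11, 12])
Four piles.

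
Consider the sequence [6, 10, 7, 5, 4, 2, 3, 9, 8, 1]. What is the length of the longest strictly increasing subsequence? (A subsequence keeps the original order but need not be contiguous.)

Track the smallest tail for each achievable length (strict):
6 → extends → [6]
10 → extends → [6, 10]
7 → replaces 10 → [6, 7]
5 → replaces 6 → [5, 7]
4 → replaces 5 → [4, 7]
2 → replaces 4 → [2, 7]
3 → replaces 7 → [2, 3]
9 → extends → [2, 3, 9]
8 → replaces 9 → [2, 3, 8]
1 → replaces 2 → [1, 3, 8]
Three tails, so the longest strictly increasing subsequence has length 3 (e.g. 6, 7, 9).

3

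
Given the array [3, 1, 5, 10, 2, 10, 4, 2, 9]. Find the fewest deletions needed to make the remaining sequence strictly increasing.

Fewest deletions = n − (longest strictly increasing subsequence).
Patience tails:
3 → extends → [3]
1 → replaces 3 → [1]
5 → extends → [1, 5]
10 → extends → [1, 5, 10]
2 → replaces 5 → [1, 2, 10]
10 → already a tail → [1, 2, 10]
4 → replaces 10 → [1, 2, 4]
2 → already a tail → [1, 2, 4]
9 → extends → [1, 2, 4, 9]
Longest strictly increasing subsequence has length 4, so deletions = 9 − 4 = 5.

5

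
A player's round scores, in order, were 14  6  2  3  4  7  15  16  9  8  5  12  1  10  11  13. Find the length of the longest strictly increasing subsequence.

8

Track the smallest tail for each achievable length (strict):
14 → extends → [14]
6 → replaces 14 → [6]
2 → replaces 6 → [2]
3 → extends → [2, 3]
4 → extends → [2, 3, 4]
7 → extends → [2, 3, 4, 7]
15 → extends → [2, 3, 4, 7, 15]
16 → extends → [2, 3, 4, 7, 15, 16]
9 → replaces 15 → [2, 3, 4, 7, 9, 16]
8 → replaces 9 → [2, 3, 4, 7, 8, 16]
5 → replaces 7 → [2, 3, 4, 5, 8, 16]
12 → replaces 16 → [2, 3, 4, 5, 8, 12]
1 → replaces 2 → [1, 3, 4, 5, 8, 12]
10 → replaces 12 → [1, 3, 4, 5, 8, 10]
11 → extends → [1, 3, 4, 5, 8, 10, 11]
13 → extends → [1, 3, 4, 5, 8, 10, 11, 13]
Eight tails, so the longest strictly increasing subsequence has length 8 (e.g. 2, 3, 4, 7, 9, 10, 11, 13).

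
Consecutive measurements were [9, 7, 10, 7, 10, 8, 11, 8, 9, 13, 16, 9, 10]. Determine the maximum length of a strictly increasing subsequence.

Track the smallest tail for each achievable length (strict):
9 → extends → [9]
7 → replaces 9 → [7]
10 → extends → [7, 10]
7 → already a tail → [7, 10]
10 → already a tail → [7, 10]
8 → replaces 10 → [7, 8]
11 → extends → [7, 8, 11]
8 → already a tail → [7, 8, 11]
9 → replaces 11 → [7, 8, 9]
13 → extends → [7, 8, 9, 13]
16 → extends → [7, 8, 9, 13, 16]
9 → already a tail → [7, 8, 9, 13, 16]
10 → replaces 13 → [7, 8, 9, 10, 16]
Five tails, so the longest strictly increasing subsequence has length 5 (e.g. 9, 10, 11, 13, 16).

5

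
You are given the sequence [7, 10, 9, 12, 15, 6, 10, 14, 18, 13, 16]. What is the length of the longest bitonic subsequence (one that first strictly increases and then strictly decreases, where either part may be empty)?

inc[i] = longest strictly increasing subsequence ending at i; dec[i] = longest strictly decreasing subsequence starting at i:
i:      1  2  3  4  5  6  7  8  9 10 11
a[i]:   7 10  9 12 15  6 10 14 18 13 16
inc:    1  2  2  3  4  1  3  4  5  4  5
dec:    2  3  2  2  3  1  1  2  2  1  1
Best peak at i=5 (value 15): inc=4, dec=3, length 4+3−1 = 6.

6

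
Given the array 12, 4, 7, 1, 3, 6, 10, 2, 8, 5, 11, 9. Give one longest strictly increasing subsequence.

1, 3, 6, 10, 11

Patience tails give the LIS length; then backtrack through the dp parents:
12 → extends → [12]
4 → replaces 12 → [4]
7 → extends → [4, 7]
1 → replaces 4 → [1, 7]
3 → replaces 7 → [1, 3]
6 → extends → [1, 3, 6]
10 → extends → [1, 3, 6, 10]
2 → replaces 3 → [1, 2, 6, 10]
8 → replaces 10 → [1, 2, 6, 8]
5 → replaces 6 → [1, 2, 5, 8]
11 → extends → [1, 2, 5, 8, 11]
9 → replaces 11 → [1, 2, 5, 8, 9]
Length 5; one witness is 1, 3, 6, 10, 11.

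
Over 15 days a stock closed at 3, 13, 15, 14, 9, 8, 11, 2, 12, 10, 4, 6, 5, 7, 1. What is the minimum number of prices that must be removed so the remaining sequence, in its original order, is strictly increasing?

11

Fewest deletions = n − (longest strictly increasing subsequence).
Patience tails:
3 → extends → [3]
13 → extends → [3, 13]
15 → extends → [3, 13, 15]
14 → replaces 15 → [3, 13, 14]
9 → replaces 13 → [3, 9, 14]
8 → replaces 9 → [3, 8, 14]
11 → replaces 14 → [3, 8, 11]
2 → replaces 3 → [2, 8, 11]
12 → extends → [2, 8, 11, 12]
10 → replaces 11 → [2, 8, 10, 12]
4 → replaces 8 → [2, 4, 10, 12]
6 → replaces 10 → [2, 4, 6, 12]
5 → replaces 6 → [2, 4, 5, 12]
7 → replaces 12 → [2, 4, 5, 7]
1 → replaces 2 → [1, 4, 5, 7]
Longest strictly increasing subsequence has length 4, so deletions = 15 − 4 = 11.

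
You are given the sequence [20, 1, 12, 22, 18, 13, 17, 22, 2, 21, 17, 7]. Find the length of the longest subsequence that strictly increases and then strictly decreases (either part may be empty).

inc[i] = longest strictly increasing subsequence ending at i; dec[i] = longest strictly decreasing subsequence starting at i:
i:      1  2  3  4  5  6  7  8  9 10 11 12
a[i]:  20  1 12 22 18 13 17 22  2 21 17  7
inc:    1  1  2  3  3  3  4  5  2  5  4  3
dec:    4  1  2  4  3  2  2  4  1  3  2  1
Best peak at i=8 (value 22): inc=5, dec=4, length 5+4−1 = 8.

8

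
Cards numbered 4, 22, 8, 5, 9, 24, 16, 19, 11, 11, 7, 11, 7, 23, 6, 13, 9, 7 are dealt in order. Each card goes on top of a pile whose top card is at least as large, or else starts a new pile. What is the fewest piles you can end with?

6

Place each on the leftmost legal pile:
4 → new pile 1 (tops now [4])
22 → new pile 2 (tops now [4, 22])
8 → pile 2 (tops now [4, 8])
5 → pile 2 (tops now [4, 5])
9 → new pile 3 (tops now [4, 5, 9])
24 → new pile 4 (tops now [4, 5, 9, 24])
16 → pile 4 (tops now [4, 5, 9, 16])
19 → new pile 5 (tops now [4, 5, 9, 16, 19])
11 → pile 4 (tops now [4, 5, 9, 11, 19])
11 → pile 4 (tops now [4, 5, 9, 11, 19])
7 → pile 3 (tops now [4, 5, 7, 11, 19])
11 → pile 4 (tops now [4, 5, 7, 11, 19])
7 → pile 3 (tops now [4, 5, 7, 11, 19])
23 → new pile 6 (tops now [4, 5, 7, 11, 19, 23])
6 → pile 3 (tops now [4, 5, 6, 11, 19, 23])
13 → pile 5 (tops now [4, 5, 6, 11, 13, 23])
9 → pile 4 (tops now [4, 5, 6, 9, 13, 23])
7 → pile 4 (tops now [4, 5, 6, 7, 13, 23])
Six piles.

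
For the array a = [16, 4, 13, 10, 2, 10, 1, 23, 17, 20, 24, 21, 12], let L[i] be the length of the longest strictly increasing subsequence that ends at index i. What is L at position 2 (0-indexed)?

2

dp[i] = 1 + max{dp[j] : j<i, a[j]<a[i]} (or 1 if no such j):
i:      0  1  2  3  4  5  6  7  8  9 10 11 12
a[i]:  16  4 13 10  2 10  1 23 17 20 24 21 12
dp:     1  1  2  2  1  2  1  3  3  4  5  5  3
At index 2 the value is 2.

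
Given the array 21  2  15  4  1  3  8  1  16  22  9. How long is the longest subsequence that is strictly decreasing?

5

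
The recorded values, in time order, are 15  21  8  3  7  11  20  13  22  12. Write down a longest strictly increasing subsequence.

Patience tails give the LIS length; then backtrack through the dp parents:
15 → extends → [15]
21 → extends → [15, 21]
8 → replaces 15 → [8, 21]
3 → replaces 8 → [3, 21]
7 → replaces 21 → [3, 7]
11 → extends → [3, 7, 11]
20 → extends → [3, 7, 11, 20]
13 → replaces 20 → [3, 7, 11, 13]
22 → extends → [3, 7, 11, 13, 22]
12 → replaces 13 → [3, 7, 11, 12, 22]
Length 5; one witness is 3, 7, 11, 20, 22.

3, 7, 11, 20, 22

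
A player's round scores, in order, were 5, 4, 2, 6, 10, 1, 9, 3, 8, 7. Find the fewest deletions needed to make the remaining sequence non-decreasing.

7

Fewest deletions = n − (longest non-decreasing subsequence).
i:      1  2  3  4  5  6  7  8  9 10
a[i]:   5  4  2  6 10  1  9  3  8  7
dp:     1  1  1  2  3  1  3  2  3  3
max dp = 3, so deletions = 10 − 3 = 7.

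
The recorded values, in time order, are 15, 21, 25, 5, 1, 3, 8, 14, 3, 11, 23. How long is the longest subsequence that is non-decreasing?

5

Track the smallest tail for each achievable length (allowing ties):
15 → extends → [15]
21 → extends → [15, 21]
25 → extends → [15, 21, 25]
5 → replaces 15 → [5, 21, 25]
1 → replaces 5 → [1, 21, 25]
3 → replaces 21 → [1, 3, 25]
8 → replaces 25 → [1, 3, 8]
14 → extends → [1, 3, 8, 14]
3 → replaces 8 → [1, 3, 3, 14]
11 → replaces 14 → [1, 3, 3, 11]
23 → extends → [1, 3, 3, 11, 23]
Five tails, so the longest non-decreasing subsequence has length 5 (e.g. 1, 3, 8, 14, 23).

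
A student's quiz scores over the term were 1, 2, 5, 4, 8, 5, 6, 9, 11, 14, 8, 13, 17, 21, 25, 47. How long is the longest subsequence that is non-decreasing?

12

Track the smallest tail for each achievable length (allowing ties):
1 → extends → [1]
2 → extends → [1, 2]
5 → extends → [1, 2, 5]
4 → replaces 5 → [1, 2, 4]
8 → extends → [1, 2, 4, 8]
5 → replaces 8 → [1, 2, 4, 5]
6 → extends → [1, 2, 4, 5, 6]
9 → extends → [1, 2, 4, 5, 6, 9]
11 → extends → [1, 2, 4, 5, 6, 9, 11]
14 → extends → [1, 2, 4, 5, 6, 9, 11, 14]
8 → replaces 9 → [1, 2, 4, 5, 6, 8, 11, 14]
13 → replaces 14 → [1, 2, 4, 5, 6, 8, 11, 13]
17 → extends → [1, 2, 4, 5, 6, 8, 11, 13, 17]
21 → extends → [1, 2, 4, 5, 6, 8, 11, 13, 17, 21]
25 → extends → [1, 2, 4, 5, 6, 8, 11, 13, 17, 21, 25]
47 → extends → [1, 2, 4, 5, 6, 8, 11, 13, 17, 21, 25, 47]
Twelve tails, so the longest non-decreasing subsequence has length 12 (e.g. 1, 2, 5, 5, 6, 9, 11, 14, 17, 21, 25, 47).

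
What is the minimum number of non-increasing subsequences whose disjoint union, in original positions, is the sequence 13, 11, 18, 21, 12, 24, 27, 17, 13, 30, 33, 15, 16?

The minimum number of non-increasing subsequences covering a sequence equals the length of its longest strictly increasing subsequence.
LIS length is 7 (e.g. 13, 18, 21, 24, 27, 30, 33), so 7 piles are needed.

7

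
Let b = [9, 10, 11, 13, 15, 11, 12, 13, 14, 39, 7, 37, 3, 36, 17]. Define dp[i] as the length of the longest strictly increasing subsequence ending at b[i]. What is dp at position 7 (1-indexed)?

dp[i] = 1 + max{dp[j] : j<i, b[j]<b[i]} (or 1 if no such j):
i:      1  2  3  4  5  6  7  8  9 10 11 12 13 14 15
b[i]:   9 10 11 13 15 11 12 13 14 39  7 37  3 36 17
dp:     1  2  3  4  5  3  4  5  6  7  1  7  1  7  7
At index 7 the value is 4.

4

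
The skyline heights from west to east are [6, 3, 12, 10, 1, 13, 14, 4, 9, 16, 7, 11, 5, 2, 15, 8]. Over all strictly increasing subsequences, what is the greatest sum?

Let S[i] be the best sum of a strictly increasing subsequence ending at i:
i:      1  2  3  4  5  6  7  8  9 10 11 12 13 14 15 16
a[i]:   6  3 12 10  1 13 14  4  9 16  7 11  5  2 15  8
S:      6  3 18 16  1 31 45  7 16 61 14 27 12  3 60 22
Maximum is 61 (e.g. 6 + 12 + 13 + 14 + 16).

61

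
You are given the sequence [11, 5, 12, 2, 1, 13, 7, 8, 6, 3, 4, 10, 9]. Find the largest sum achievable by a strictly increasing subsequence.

36

Let S[i] be the best sum of a strictly increasing subsequence ending at i:
i:      1  2  3  4  5  6  7  8  9 10 11 12 13
a[i]:  11  5 12  2  1 13  7  8  6  3  4 10  9
S:     11  5 23  2  1 36 12 20 11  5  9 30 29
Maximum is 36 (e.g. 11 + 12 + 13).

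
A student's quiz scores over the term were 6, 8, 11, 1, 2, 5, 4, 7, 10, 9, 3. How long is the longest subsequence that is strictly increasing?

Track the smallest tail for each achievable length (strict):
6 → extends → [6]
8 → extends → [6, 8]
11 → extends → [6, 8, 11]
1 → replaces 6 → [1, 8, 11]
2 → replaces 8 → [1, 2, 11]
5 → replaces 11 → [1, 2, 5]
4 → replaces 5 → [1, 2, 4]
7 → extends → [1, 2, 4, 7]
10 → extends → [1, 2, 4, 7, 10]
9 → replaces 10 → [1, 2, 4, 7, 9]
3 → replaces 4 → [1, 2, 3, 7, 9]
Five tails, so the longest strictly increasing subsequence has length 5 (e.g. 1, 2, 5, 7, 10).

5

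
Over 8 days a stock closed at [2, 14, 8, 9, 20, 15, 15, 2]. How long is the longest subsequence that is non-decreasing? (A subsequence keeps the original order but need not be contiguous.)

Track the smallest tail for each achievable length (allowing ties):
2 → extends → [2]
14 → extends → [2, 14]
8 → replaces 14 → [2, 8]
9 → extends → [2, 8, 9]
20 → extends → [2, 8, 9, 20]
15 → replaces 20 → [2, 8, 9, 15]
15 → extends → [2, 8, 9, 15, 15]
2 → replaces 8 → [2, 2, 9, 15, 15]
Five tails, so the longest non-decreasing subsequence has length 5 (e.g. 2, 8, 9, 15, 15).

5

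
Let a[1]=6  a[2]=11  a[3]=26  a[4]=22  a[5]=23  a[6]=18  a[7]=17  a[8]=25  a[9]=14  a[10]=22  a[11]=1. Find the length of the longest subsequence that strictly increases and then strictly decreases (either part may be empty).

8

inc[i] = longest strictly increasing subsequence ending at i; dec[i] = longest strictly decreasing subsequence starting at i:
i:      1  2  3  4  5  6  7  8  9 10 11
a[i]:   6 11 26 22 23 18 17 25 14 22  1
inc:    1  2  3  3  4  3  3  5  3  4  1
dec:    2  2  6  5  5  4  3  3  2  2  1
Best peak at i=3 (value 26): inc=3, dec=6, length 3+6−1 = 8.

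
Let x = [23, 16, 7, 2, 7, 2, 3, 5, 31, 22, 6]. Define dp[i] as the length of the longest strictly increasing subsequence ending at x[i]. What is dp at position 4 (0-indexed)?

dp[i] = 1 + max{dp[j] : j<i, x[j]<x[i]} (or 1 if no such j):
i:      0  1  2  3  4  5  6  7  8  9 10
x[i]:  23 16  7  2  7  2  3  5 31 22  6
dp:     1  1  1  1  2  1  2  3  4  4  4
At index 4 the value is 2.

2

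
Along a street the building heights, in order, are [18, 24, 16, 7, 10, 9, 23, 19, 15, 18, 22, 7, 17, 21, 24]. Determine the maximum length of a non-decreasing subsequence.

6

Track the smallest tail for each achievable length (allowing ties):
18 → extends → [18]
24 → extends → [18, 24]
16 → replaces 18 → [16, 24]
7 → replaces 16 → [7, 24]
10 → replaces 24 → [7, 10]
9 → replaces 10 → [7, 9]
23 → extends → [7, 9, 23]
19 → replaces 23 → [7, 9, 19]
15 → replaces 19 → [7, 9, 15]
18 → extends → [7, 9, 15, 18]
22 → extends → [7, 9, 15, 18, 22]
7 → replaces 9 → [7, 7, 15, 18, 22]
17 → replaces 18 → [7, 7, 15, 17, 22]
21 → replaces 22 → [7, 7, 15, 17, 21]
24 → extends → [7, 7, 15, 17, 21, 24]
Six tails, so the longest non-decreasing subsequence has length 6 (e.g. 7, 10, 15, 18, 22, 24).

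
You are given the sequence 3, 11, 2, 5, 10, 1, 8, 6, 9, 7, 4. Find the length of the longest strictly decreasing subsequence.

Negate each value so 'decreasing' becomes 'increasing', then run patience tails on the negated sequence:
-3 → extends → [-3]
-11 → replaces -3 → [-11]
-2 → extends → [-11, -2]
-5 → replaces -2 → [-11, -5]
-10 → replaces -5 → [-11, -10]
-1 → extends → [-11, -10, -1]
-8 → replaces -1 → [-11, -10, -8]
-6 → extends → [-11, -10, -8, -6]
-9 → replaces -8 → [-11, -10, -9, -6]
-7 → replaces -6 → [-11, -10, -9, -7]
-4 → extends → [-11, -10, -9, -7, -4]
Five tails, so the longest strictly decreasing subsequence of the original has length 5.

5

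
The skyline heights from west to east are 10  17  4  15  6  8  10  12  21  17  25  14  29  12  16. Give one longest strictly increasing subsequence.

4, 6, 8, 10, 12, 21, 25, 29

Patience tails give the LIS length; then backtrack through the dp parents:
10 → extends → [10]
17 → extends → [10, 17]
4 → replaces 10 → [4, 17]
15 → replaces 17 → [4, 15]
6 → replaces 15 → [4, 6]
8 → extends → [4, 6, 8]
10 → extends → [4, 6, 8, 10]
12 → extends → [4, 6, 8, 10, 12]
21 → extends → [4, 6, 8, 10, 12, 21]
17 → replaces 21 → [4, 6, 8, 10, 12, 17]
25 → extends → [4, 6, 8, 10, 12, 17, 25]
14 → replaces 17 → [4, 6, 8, 10, 12, 14, 25]
29 → extends → [4, 6, 8, 10, 12, 14, 25, 29]
12 → already a tail → [4, 6, 8, 10, 12, 14, 25, 29]
16 → replaces 25 → [4, 6, 8, 10, 12, 14, 16, 29]
Length 8; one witness is 4, 6, 8, 10, 12, 21, 25, 29.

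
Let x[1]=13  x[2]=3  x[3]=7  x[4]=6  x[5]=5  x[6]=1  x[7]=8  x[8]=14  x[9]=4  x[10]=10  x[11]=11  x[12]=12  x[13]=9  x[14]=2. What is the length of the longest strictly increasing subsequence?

Let dp[i] be the length of the longest such subsequence ending at index i:
i:      1  2  3  4  5  6  7  8  9 10 11 12 13 14
x[i]:  13  3  7  6  5  1  8 14  4 10 11 12  9  2
dp:     1  1  2  2  2  1  3  4  2  4  5  6  4  2
Maximum dp value is 6.

6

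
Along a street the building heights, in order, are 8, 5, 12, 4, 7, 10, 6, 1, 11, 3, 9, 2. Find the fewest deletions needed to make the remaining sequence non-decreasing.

8

Fewest deletions = n − (longest non-decreasing subsequence).
i:      1  2  3  4  5  6  7  8  9 10 11 12
a[i]:   8  5 12  4  7 10  6  1 11  3  9  2
dp:     1  1  2  1  2  3  2  1  4  2  3  2
max dp = 4, so deletions = 12 − 4 = 8.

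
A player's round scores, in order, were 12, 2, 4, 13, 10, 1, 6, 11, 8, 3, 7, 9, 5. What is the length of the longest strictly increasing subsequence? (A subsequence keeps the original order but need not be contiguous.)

5

Track the smallest tail for each achievable length (strict):
12 → extends → [12]
2 → replaces 12 → [2]
4 → extends → [2, 4]
13 → extends → [2, 4, 13]
10 → replaces 13 → [2, 4, 10]
1 → replaces 2 → [1, 4, 10]
6 → replaces 10 → [1, 4, 6]
11 → extends → [1, 4, 6, 11]
8 → replaces 11 → [1, 4, 6, 8]
3 → replaces 4 → [1, 3, 6, 8]
7 → replaces 8 → [1, 3, 6, 7]
9 → extends → [1, 3, 6, 7, 9]
5 → replaces 6 → [1, 3, 5, 7, 9]
Five tails, so the longest strictly increasing subsequence has length 5 (e.g. 2, 4, 6, 8, 9).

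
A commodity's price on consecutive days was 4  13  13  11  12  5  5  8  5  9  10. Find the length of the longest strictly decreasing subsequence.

4

Negate each value so 'decreasing' becomes 'increasing', then run patience tails on the negated sequence:
-4 → extends → [-4]
-13 → replaces -4 → [-13]
-13 → already a tail → [-13]
-11 → extends → [-13, -11]
-12 → replaces -11 → [-13, -12]
-5 → extends → [-13, -12, -5]
-5 → already a tail → [-13, -12, -5]
-8 → replaces -5 → [-13, -12, -8]
-5 → extends → [-13, -12, -8, -5]
-9 → replaces -8 → [-13, -12, -9, -5]
-10 → replaces -9 → [-13, -12, -10, -5]
Four tails, so the longest strictly decreasing subsequence of the original has length 4.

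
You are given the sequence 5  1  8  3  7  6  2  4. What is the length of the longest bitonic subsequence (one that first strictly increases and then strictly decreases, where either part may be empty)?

inc[i] = longest strictly increasing subsequence ending at i; dec[i] = longest strictly decreasing subsequence starting at i:
i:     1 2 3 4 5 6 7 8
a[i]:  5 1 8 3 7 6 2 4
inc:   1 1 2 2 3 3 2 3
dec:   3 1 4 2 3 2 1 1
Best peak at i=3 (value 8): inc=2, dec=4, length 2+4−1 = 5.

5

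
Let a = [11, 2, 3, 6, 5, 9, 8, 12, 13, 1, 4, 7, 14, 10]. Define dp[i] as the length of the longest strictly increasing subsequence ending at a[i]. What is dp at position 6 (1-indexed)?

dp[i] = 1 + max{dp[j] : j<i, a[j]<a[i]} (or 1 if no such j):
i:      1  2  3  4  5  6  7  8  9 10 11 12 13 14
a[i]:  11  2  3  6  5  9  8 12 13  1  4  7 14 10
dp:     1  1  2  3  3  4  4  5  6  1  3  4  7  5
At index 6 the value is 4.

4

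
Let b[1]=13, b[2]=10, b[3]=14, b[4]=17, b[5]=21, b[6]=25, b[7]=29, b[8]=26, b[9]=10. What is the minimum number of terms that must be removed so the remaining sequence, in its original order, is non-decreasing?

3

Fewest deletions = n − (longest non-decreasing subsequence).
i:      1  2  3  4  5  6  7  8  9
b[i]:  13 10 14 17 21 25 29 26 10
dp:     1  1  2  3  4  5  6  6  2
max dp = 6, so deletions = 9 − 6 = 3.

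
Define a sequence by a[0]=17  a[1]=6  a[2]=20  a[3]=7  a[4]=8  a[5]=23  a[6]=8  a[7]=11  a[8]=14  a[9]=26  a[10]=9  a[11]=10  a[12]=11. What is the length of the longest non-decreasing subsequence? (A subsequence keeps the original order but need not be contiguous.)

7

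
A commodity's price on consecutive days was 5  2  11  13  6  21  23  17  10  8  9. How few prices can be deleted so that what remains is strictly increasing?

Fewest deletions = n − (longest strictly increasing subsequence).
Patience tails:
5 → extends → [5]
2 → replaces 5 → [2]
11 → extends → [2, 11]
13 → extends → [2, 11, 13]
6 → replaces 11 → [2, 6, 13]
21 → extends → [2, 6, 13, 21]
23 → extends → [2, 6, 13, 21, 23]
17 → replaces 21 → [2, 6, 13, 17, 23]
10 → replaces 13 → [2, 6, 10, 17, 23]
8 → replaces 10 → [2, 6, 8, 17, 23]
9 → replaces 17 → [2, 6, 8, 9, 23]
Longest strictly increasing subsequence has length 5, so deletions = 11 − 5 = 6.

6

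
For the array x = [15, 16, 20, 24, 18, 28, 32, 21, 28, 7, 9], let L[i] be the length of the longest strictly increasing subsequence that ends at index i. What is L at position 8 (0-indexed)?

5

dp[i] = 1 + max{dp[j] : j<i, x[j]<x[i]} (or 1 if no such j):
i:      0  1  2  3  4  5  6  7  8  9 10
x[i]:  15 16 20 24 18 28 32 21 28  7  9
dp:     1  2  3  4  3  5  6  4  5  1  2
At index 8 the value is 5.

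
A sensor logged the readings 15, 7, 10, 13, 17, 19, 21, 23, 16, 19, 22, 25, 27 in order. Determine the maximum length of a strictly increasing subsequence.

9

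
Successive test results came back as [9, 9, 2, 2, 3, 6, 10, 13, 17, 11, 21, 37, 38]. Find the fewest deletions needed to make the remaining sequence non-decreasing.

Fewest deletions = n − (longest non-decreasing subsequence).
i:      1  2  3  4  5  6  7  8  9 10 11 12 13
a[i]:   9  9  2  2  3  6 10 13 17 11 21 37 38
dp:     1  2  1  2  3  4  5  6  7  6  8  9 10
max dp = 10, so deletions = 13 − 10 = 3.

3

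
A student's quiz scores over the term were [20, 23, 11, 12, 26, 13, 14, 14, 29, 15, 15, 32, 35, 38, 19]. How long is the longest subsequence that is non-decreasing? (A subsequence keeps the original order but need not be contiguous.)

Track the smallest tail for each achievable length (allowing ties):
20 → extends → [20]
23 → extends → [20, 23]
11 → replaces 20 → [11, 23]
12 → replaces 23 → [11, 12]
26 → extends → [11, 12, 26]
13 → replaces 26 → [11, 12, 13]
14 → extends → [11, 12, 13, 14]
14 → extends → [11, 12, 13, 14, 14]
29 → extends → [11, 12, 13, 14, 14, 29]
15 → replaces 29 → [11, 12, 13, 14, 14, 15]
15 → extends → [11, 12, 13, 14, 14, 15, 15]
32 → extends → [11, 12, 13, 14, 14, 15, 15, 32]
35 → extends → [11, 12, 13, 14, 14, 15, 15, 32, 35]
38 → extends → [11, 12, 13, 14, 14, 15, 15, 32, 35, 38]
19 → replaces 32 → [11, 12, 13, 14, 14, 15, 15, 19, 35, 38]
Ten tails, so the longest non-decreasing subsequence has length 10 (e.g. 11, 12, 13, 14, 14, 15, 15, 32, 35, 38).

10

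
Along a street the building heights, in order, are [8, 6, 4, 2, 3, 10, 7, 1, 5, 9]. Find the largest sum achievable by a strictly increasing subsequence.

Let S[i] be the best sum of a strictly increasing subsequence ending at i:
i:      1  2  3  4  5  6  7  8  9 10
a[i]:   8  6  4  2  3 10  7  1  5  9
S:      8  6  4  2  5 18 13  1 10 22
Maximum is 22 (e.g. 6 + 7 + 9).

22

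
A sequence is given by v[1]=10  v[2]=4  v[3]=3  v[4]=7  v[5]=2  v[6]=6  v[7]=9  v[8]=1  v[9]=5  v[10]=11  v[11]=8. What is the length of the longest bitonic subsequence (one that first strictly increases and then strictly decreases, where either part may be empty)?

inc[i] = longest strictly increasing subsequence ending at i; dec[i] = longest strictly decreasing subsequence starting at i:
i:      1  2  3  4  5  6  7  8  9 10 11
v[i]:  10  4  3  7  2  6  9  1  5 11  8
inc:    1  1  1  2  1  2  3  1  2  4  3
dec:    5  4  3  3  2  2  2  1  1  2  1
Best peak at i=1 (value 10): inc=1, dec=5, length 1+5−1 = 5.

5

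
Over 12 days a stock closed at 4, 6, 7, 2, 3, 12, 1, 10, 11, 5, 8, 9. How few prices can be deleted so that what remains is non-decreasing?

7

Fewest deletions = n − (longest non-decreasing subsequence).
i:      1  2  3  4  5  6  7  8  9 10 11 12
a[i]:   4  6  7  2  3 12  1 10 11  5  8  9
dp:     1  2  3  1  2  4  1  4  5  3  4  5
max dp = 5, so deletions = 12 − 5 = 7.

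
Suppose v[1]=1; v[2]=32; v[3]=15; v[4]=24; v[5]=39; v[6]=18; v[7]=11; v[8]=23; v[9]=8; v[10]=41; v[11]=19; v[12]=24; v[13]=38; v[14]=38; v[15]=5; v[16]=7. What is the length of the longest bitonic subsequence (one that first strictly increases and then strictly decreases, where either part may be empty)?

8

inc[i] = longest strictly increasing subsequence ending at i; dec[i] = longest strictly decreasing subsequence starting at i:
i:      1  2  3  4  5  6  7  8  9 10 11 12 13 14 15 16
v[i]:   1 32 15 24 39 18 11 23  8 41 19 24 38 38  5  7
inc:    1  2  2  3  4  3  2  4  2  5  4  5  6  6  2  3
dec:    1  6  4  5  5  4  3  3  2  3  2  2  2  2  1  1
Best peak at i=5 (value 39): inc=4, dec=5, length 4+5−1 = 8.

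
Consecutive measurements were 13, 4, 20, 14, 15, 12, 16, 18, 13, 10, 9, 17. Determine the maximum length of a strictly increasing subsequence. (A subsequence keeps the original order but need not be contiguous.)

Let dp[i] be the length of the longest such subsequence ending at index i:
i:      1  2  3  4  5  6  7  8  9 10 11 12
a[i]:  13  4 20 14 15 12 16 18 13 10  9 17
dp:     1  1  2  2  3  2  4  5  3  2  2  5
Maximum dp value is 5.

5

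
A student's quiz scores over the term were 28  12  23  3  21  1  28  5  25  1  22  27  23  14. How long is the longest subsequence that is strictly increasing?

4

Let dp[i] be the length of the longest such subsequence ending at index i:
i:      1  2  3  4  5  6  7  8  9 10 11 12 13 14
a[i]:  28 12 23  3 21  1 28  5 25  1 22 27 23 14
dp:     1  1  2  1  2  1  3  2  3  1  3  4  4  3
Maximum dp value is 4.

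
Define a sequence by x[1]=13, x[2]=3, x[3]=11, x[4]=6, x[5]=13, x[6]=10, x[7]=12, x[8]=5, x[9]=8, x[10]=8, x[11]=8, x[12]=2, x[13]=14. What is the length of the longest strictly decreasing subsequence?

Let dp[i] be the longest strictly decreasing subsequence ending at i:
i:      1  2  3  4  5  6  7  8  9 10 11 12 13
x[i]:  13  3 11  6 13 10 12  5  8  8  8  2 14
dp:     1  2  2  3  1  3  2  4  4  4  4  5  1
Maximum is 5.

5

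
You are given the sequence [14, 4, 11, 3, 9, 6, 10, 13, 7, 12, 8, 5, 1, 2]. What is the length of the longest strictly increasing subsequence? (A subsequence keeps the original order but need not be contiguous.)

Let dp[i] be the length of the longest such subsequence ending at index i:
i:      1  2  3  4  5  6  7  8  9 10 11 12 13 14
a[i]:  14  4 11  3  9  6 10 13  7 12  8  5  1  2
dp:     1  1  2  1  2  2  3  4  3  4  4  2  1  2
Maximum dp value is 4.

4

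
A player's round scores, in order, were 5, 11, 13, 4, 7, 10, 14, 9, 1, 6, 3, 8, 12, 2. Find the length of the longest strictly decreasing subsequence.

6

Negate each value so 'decreasing' becomes 'increasing', then run patience tails on the negated sequence:
-5 → extends → [-5]
-11 → replaces -5 → [-11]
-13 → replaces -11 → [-13]
-4 → extends → [-13, -4]
-7 → replaces -4 → [-13, -7]
-10 → replaces -7 → [-13, -10]
-14 → replaces -13 → [-14, -10]
-9 → extends → [-14, -10, -9]
-1 → extends → [-14, -10, -9, -1]
-6 → replaces -1 → [-14, -10, -9, -6]
-3 → extends → [-14, -10, -9, -6, -3]
-8 → replaces -6 → [-14, -10, -9, -8, -3]
-12 → replaces -10 → [-14, -12, -9, -8, -3]
-2 → extends → [-14, -12, -9, -8, -3, -2]
Six tails, so the longest strictly decreasing subsequence of the original has length 6.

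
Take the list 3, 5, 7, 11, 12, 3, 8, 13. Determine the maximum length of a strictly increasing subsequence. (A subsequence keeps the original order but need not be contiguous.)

6

Track the smallest tail for each achievable length (strict):
3 → extends → [3]
5 → extends → [3, 5]
7 → extends → [3, 5, 7]
11 → extends → [3, 5, 7, 11]
12 → extends → [3, 5, 7, 11, 12]
3 → already a tail → [3, 5, 7, 11, 12]
8 → replaces 11 → [3, 5, 7, 8, 12]
13 → extends → [3, 5, 7, 8, 12, 13]
Six tails, so the longest strictly increasing subsequence has length 6 (e.g. 3, 5, 7, 11, 12, 13).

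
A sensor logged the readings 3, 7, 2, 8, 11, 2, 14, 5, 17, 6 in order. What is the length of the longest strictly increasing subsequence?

Let dp[i] be the length of the longest such subsequence ending at index i:
i:      1  2  3  4  5  6  7  8  9 10
a[i]:   3  7  2  8 11  2 14  5 17  6
dp:     1  2  1  3  4  1  5  2  6  3
Maximum dp value is 6.

6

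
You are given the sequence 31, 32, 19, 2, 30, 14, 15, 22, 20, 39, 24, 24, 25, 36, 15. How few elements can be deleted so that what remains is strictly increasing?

8

Fewest deletions = n − (longest strictly increasing subsequence).
i:      1  2  3  4  5  6  7  8  9 10 11 12 13 14 15
a[i]:  31 32 19  2 30 14 15 22 20 39 24 24 25 36 15
dp:     1  2  1  1  2  2  3  4  4  5  5  5  6  7  3
max dp = 7, so deletions = 15 − 7 = 8.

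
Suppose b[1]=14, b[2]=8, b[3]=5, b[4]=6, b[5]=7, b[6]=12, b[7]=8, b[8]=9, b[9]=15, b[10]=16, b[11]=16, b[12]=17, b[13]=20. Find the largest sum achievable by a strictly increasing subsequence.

Let S[i] be the best sum of a strictly increasing subsequence ending at i:
i:       1   2   3   4   5   6   7   8   9  10  11  12  13
b[i]:   14   8   5   6   7  12   8   9  15  16  16  17  20
S:      14   8   5  11  18  30  26  35  50  66  66  83 103
Maximum is 103 (e.g. 5 + 6 + 7 + 8 + 9 + 15 + 16 + 17 + 20).

103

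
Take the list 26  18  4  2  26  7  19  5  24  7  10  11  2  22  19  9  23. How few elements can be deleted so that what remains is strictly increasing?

10

Fewest deletions = n − (longest strictly increasing subsequence).
i:      1  2  3  4  5  6  7  8  9 10 11 12 13 14 15 16 17
a[i]:  26 18  4  2 26  7 19  5 24  7 10 11  2 22 19  9 23
dp:     1  1  1  1  2  2  3  2  4  3  4  5  1  6  6  4  7
max dp = 7, so deletions = 17 − 7 = 10.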